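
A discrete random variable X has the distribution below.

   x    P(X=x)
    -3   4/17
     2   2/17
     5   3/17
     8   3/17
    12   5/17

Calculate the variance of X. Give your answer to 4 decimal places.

31.9931

E[X] = (4/17)·(-3) + (2/17)·2 + (3/17)·5 + (3/17)·8 + (5/17)·12 = 91/17
E[X²] = (4/17)·9 + (2/17)·4 + (3/17)·25 + (3/17)·64 + (5/17)·144 = 1031/17
Var(X) = 1031/17 − (91/17)² = 9246/289 ≈ 31.9931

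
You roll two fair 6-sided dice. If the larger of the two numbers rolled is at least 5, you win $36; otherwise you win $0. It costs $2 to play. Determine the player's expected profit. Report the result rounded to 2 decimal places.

$18.00

E[payout] = (4/9)·0 + (5/9)·36 = 20
Expected profit = 20 − 2 = 18 ≈ $18.00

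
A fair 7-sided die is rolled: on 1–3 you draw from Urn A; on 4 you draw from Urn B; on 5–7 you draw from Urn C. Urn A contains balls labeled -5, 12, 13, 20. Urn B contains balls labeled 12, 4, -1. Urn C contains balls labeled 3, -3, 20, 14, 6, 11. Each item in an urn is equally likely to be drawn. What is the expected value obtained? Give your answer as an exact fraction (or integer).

E[X | Urn A] = (-5 + 12 + 13 + 20)/4 = 10
E[X | Urn B] = (12 + 4 − 1)/3 = 5
E[X | Urn C] = (3 − 3 + 20 + 14 + 6 + 11)/6 = 17/2
E[X] = (3/7)·10 + (1/7)·5 + (3/7)·17/2 = 121/14

121/14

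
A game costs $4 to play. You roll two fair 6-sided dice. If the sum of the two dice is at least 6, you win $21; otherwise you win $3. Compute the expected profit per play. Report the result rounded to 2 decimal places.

$12.00

E[payout] = (5/18)·3 + (13/18)·21 = 16
Expected profit = 16 − 4 = 12 ≈ $12.00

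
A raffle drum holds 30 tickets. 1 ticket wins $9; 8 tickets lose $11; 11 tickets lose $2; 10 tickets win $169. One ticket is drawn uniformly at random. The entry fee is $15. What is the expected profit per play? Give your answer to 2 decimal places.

E[payout] = (1/30)·9 + (8/30)·(-11) + (11/30)·(-2) + (10/30)·169 = 1589/30
Expected profit = 1589/30 − 15 = 1139/30 ≈ $37.97

$37.97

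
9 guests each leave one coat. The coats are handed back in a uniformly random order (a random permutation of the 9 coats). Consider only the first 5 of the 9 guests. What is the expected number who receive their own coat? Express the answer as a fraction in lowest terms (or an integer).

Let Xᵢ = 1 if person i gets their own coat. For each i, P(Xᵢ=1) = 1/9.
By linearity of expectation, E[X₁+…+X_5] = 5·(1/9) = 5/9.

5/9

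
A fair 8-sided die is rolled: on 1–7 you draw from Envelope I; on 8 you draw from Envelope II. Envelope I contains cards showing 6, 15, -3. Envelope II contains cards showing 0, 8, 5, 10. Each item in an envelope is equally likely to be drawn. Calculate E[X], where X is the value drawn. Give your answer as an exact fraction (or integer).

E[X | Envelope I] = (6 + 15 − 3)/3 = 6
E[X | Envelope II] = (0 + 8 + 5 + 10)/4 = 23/4
E[X] = (7/8)·6 + (1/8)·23/4 = 191/32

191/32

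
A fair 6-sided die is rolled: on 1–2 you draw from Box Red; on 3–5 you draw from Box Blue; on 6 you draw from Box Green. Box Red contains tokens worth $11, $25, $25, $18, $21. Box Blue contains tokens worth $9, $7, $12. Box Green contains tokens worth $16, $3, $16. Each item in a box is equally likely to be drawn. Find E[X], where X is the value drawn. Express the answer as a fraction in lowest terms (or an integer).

E[X | Box Red] = (11 + 25 + 25 + 18 + 21)/5 = 20
E[X | Box Blue] = (9 + 7 + 12)/3 = 28/3
E[X | Box Green] = (16 + 3 + 16)/3 = 35/3
E[X] = (1/3)·20 + (1/2)·28/3 + (1/6)·35/3 = 239/18

239/18 dollars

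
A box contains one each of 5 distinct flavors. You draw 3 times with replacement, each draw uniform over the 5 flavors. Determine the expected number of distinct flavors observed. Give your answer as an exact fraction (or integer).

Let Xⱼ=1 if type j appears at least once. P(Xⱼ=1) = 1 − ((5−1)/5)^3 = 61/125.
E[#distinct] = 5·61/125 = 61/25.

61/25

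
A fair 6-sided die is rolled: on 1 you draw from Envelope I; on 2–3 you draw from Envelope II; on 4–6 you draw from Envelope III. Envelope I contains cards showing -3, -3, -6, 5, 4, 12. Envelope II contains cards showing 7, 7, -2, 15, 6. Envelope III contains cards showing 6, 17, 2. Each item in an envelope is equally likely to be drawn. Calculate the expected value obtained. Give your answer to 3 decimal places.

E[X | Envelope I] = (-3 − 3 − 6 + 5 + 4 + 12)/6 = 3/2
E[X | Envelope II] = (7 + 7 − 2 + 15 + 6)/5 = 33/5
E[X | Envelope III] = (6 + 17 + 2)/3 = 25/3
E[X] = (1/6)·3/2 + (1/3)·33/5 + (1/2)·25/3 = 397/60 ≈ 6.617

6.617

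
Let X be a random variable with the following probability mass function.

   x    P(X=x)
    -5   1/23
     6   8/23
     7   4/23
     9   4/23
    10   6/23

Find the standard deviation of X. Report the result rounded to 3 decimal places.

E[X] = 167/23, E[X²] = 1433/23
Var(X) = E[X²] − (E[X])² = 1433/23 − 27889/529 = 5070/529
SD(X) = √(5070/529) ≈ 3.096

3.096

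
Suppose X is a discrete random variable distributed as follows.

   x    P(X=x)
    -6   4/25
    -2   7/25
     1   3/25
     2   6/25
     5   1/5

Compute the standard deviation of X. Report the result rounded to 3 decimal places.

E[X] = 2/25, E[X²] = 324/25
Var(X) = E[X²] − (E[X])² = 324/25 − 4/625 = 8096/625
SD(X) = √(8096/625) ≈ 3.599

3.599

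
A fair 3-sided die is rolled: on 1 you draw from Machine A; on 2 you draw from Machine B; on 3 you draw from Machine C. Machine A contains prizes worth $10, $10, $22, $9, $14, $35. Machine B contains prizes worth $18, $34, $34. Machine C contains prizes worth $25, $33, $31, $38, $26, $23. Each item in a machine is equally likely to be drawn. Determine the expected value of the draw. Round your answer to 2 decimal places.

$24.89

E[X | Machine A] = (10 + 10 + 22 + 9 + 14 + 35)/6 = 50/3
E[X | Machine B] = (18 + 34 + 34)/3 = 86/3
E[X | Machine C] = (25 + 33 + 31 + 38 + 26 + 23)/6 = 88/3
E[X] = (1/3)·50/3 + (1/3)·86/3 + (1/3)·88/3 = 224/9 ≈ 24.89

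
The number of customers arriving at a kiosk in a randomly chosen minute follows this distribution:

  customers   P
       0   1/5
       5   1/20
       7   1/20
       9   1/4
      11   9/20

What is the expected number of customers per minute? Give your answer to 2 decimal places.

7.80

E[X] = (1/5)·0 + (1/20)·5 + (1/20)·7 + (1/4)·9 + (9/20)·11
     = 39/5 ≈ 7.80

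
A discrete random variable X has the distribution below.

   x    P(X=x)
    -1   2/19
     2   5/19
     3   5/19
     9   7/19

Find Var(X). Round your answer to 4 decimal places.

E[X] = (2/19)·(-1) + (5/19)·2 + (5/19)·3 + (7/19)·9 = 86/19
E[X²] = (2/19)·1 + (5/19)·4 + (5/19)·9 + (7/19)·81 = 634/19
Var(X) = 634/19 − (86/19)² = 4650/361 ≈ 12.8809

12.8809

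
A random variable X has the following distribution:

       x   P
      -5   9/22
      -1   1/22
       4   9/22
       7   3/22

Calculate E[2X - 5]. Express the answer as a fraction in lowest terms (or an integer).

E[2x-5] = (9/22)·(-15) + (1/22)·(-7) + (9/22)·3 + (3/22)·9
     = -4

-4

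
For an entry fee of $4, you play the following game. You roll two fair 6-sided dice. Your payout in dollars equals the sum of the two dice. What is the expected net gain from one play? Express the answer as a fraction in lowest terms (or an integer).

Distribution of the sum of the two dice: 2 w.p. 1/36, 3 w.p. 1/18, 4 w.p. 1/12, 5 w.p. 1/9, 6 w.p. 5/36, 7 w.p. 1/6, …
E[payout] = (1/36)·2 + (1/18)·3 + (1/12)·4 + (1/9)·5 + (5/36)·6 + (1/6)·7 + (5/36)·8 + (1/9)·9 + (1/12)·10 + (1/18)·11 + (1/36)·12 = 7
Expected profit = 7 − 4 = 3

$3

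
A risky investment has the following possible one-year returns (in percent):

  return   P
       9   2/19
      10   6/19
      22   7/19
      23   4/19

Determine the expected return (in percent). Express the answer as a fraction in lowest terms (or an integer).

E[X] = (2/19)·9 + (6/19)·10 + (7/19)·22 + (4/19)·23
     = 324/19

324/19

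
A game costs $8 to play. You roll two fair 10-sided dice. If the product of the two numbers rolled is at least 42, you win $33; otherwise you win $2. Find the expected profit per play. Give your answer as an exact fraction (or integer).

67/25 dollars

E[payout] = (18/25)·2 + (7/25)·33 = 267/25
Expected profit = 267/25 − 8 = 67/25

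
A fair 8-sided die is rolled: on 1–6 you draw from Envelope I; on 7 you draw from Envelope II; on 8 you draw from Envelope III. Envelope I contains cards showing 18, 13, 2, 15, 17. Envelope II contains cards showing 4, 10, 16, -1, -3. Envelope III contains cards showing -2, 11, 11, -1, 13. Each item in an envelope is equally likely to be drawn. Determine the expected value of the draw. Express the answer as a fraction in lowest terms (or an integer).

56/5

E[X | Envelope I] = (18 + 13 + 2 + 15 + 17)/5 = 13
E[X | Envelope II] = (4 + 10 + 16 − 1 − 3)/5 = 26/5
E[X | Envelope III] = (-2 + 11 + 11 − 1 + 13)/5 = 32/5
E[X] = (3/4)·13 + (1/8)·26/5 + (1/8)·32/5 = 56/5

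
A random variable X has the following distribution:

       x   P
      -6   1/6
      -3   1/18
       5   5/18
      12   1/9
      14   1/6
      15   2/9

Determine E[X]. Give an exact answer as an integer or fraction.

65/9

E[X] = (1/6)·(-6) + (1/18)·(-3) + (5/18)·5 + (1/9)·12 + (1/6)·14 + (2/9)·15
     = 65/9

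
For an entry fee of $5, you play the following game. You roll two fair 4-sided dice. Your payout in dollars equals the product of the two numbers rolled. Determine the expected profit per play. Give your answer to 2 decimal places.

$1.25

Distribution of the product of the two numbers rolled: 1 w.p. 1/16, 2 w.p. 1/8, 3 w.p. 1/8, 4 w.p. 3/16, 6 w.p. 1/8, 8 w.p. 1/8, …
E[payout] = (1/16)·1 + (1/8)·2 + (1/8)·3 + (3/16)·4 + (1/8)·6 + (1/8)·8 + (1/16)·9 + (1/8)·12 + (1/16)·16 = 25/4
Expected profit = 25/4 − 5 = 5/4 ≈ $1.25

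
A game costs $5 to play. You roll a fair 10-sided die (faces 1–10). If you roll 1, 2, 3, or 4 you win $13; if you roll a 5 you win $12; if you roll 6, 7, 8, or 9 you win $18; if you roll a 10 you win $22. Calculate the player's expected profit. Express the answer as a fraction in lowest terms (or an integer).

54/5 dollars

E[payout] = (1/10)·12 + (2/5)·13 + (2/5)·18 + (1/10)·22 = 79/5
Expected profit = 79/5 − 5 = 54/5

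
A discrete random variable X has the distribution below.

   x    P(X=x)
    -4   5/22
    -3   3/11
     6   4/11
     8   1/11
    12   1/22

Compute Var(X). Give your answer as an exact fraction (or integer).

E[X] = (5/22)·(-4) + (3/11)·(-3) + (4/11)·6 + (1/11)·8 + (1/22)·12 = 19/11
E[X²] = (5/22)·16 + (3/11)·9 + (4/11)·36 + (1/11)·64 + (1/22)·144 = 347/11
Var(X) = 347/11 − (19/11)² = 3456/121

3456/121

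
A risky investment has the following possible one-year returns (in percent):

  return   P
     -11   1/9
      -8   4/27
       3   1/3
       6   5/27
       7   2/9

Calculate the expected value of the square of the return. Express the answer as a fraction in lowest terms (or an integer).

E[X²] = (1/9)·121 + (4/27)·64 + (1/3)·9 + (5/27)·36 + (2/9)·49
     = 1174/27

1174/27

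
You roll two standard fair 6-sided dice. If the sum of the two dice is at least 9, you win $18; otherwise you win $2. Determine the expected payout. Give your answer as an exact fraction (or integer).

E[payout] = (13/18)·2 + (5/18)·18 = 58/9

58/9 dollars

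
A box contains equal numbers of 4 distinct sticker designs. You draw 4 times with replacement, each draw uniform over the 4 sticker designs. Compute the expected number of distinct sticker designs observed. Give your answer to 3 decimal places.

2.734

Let Xⱼ=1 if type j appears at least once. P(Xⱼ=1) = 1 − ((4−1)/4)^4 = 175/256.
E[#distinct] = 4·175/256 = 175/64.
≈ 2.734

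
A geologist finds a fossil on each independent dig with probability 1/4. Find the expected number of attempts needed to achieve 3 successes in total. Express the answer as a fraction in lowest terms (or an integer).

By linearity (sum of 3 independent geometric waits), E[trials] = 3/p = 3/(1/4) = 12.

12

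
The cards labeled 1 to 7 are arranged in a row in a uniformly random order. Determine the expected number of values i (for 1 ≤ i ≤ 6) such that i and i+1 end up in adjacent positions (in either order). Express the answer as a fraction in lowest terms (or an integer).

12/7

For each i ∈ {1,…,6}, let Xᵢ = 1 if i and i+1 are adjacent. P(Xᵢ=1) = 2·(7−1)!/7! = 2/7.
By linearity, E[ΣXᵢ] = (6)·(2/7) = 12/7.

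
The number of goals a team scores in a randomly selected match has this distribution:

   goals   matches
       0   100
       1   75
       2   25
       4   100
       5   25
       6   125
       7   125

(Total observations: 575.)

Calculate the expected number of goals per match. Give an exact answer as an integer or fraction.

91/23

Total = 575, so P(goals=0) = 100/575, etc.
E[X] = (4/23)·0 + (3/23)·1 + (1/23)·2 + (4/23)·4 + (1/23)·5 + (5/23)·6 + (5/23)·7
     = 91/23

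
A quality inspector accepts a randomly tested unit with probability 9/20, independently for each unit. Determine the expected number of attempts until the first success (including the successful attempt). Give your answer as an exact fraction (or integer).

20/9

For a geometric distribution, E[trials] = 1/p = 1/(9/20) = 20/9.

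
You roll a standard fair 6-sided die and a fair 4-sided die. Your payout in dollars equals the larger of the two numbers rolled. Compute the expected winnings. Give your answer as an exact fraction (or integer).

Distribution of the larger of the two numbers rolled: 1 w.p. 1/24, 2 w.p. 1/8, 3 w.p. 5/24, 4 w.p. 7/24, 5 w.p. 1/6, 6 w.p. 1/6
E[payout] = (1/24)·1 + (1/8)·2 + (5/24)·3 + (7/24)·4 + (1/6)·5 + (1/6)·6 = 47/12

47/12 dollars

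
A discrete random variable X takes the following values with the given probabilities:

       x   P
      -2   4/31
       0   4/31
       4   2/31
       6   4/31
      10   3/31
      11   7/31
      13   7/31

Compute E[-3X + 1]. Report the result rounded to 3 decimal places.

-20.484

E[-3x+1] = (4/31)·7 + (4/31)·1 + (2/31)·(-11) + (4/31)·(-17) + (3/31)·(-29) + (7/31)·(-32) + (7/31)·(-38)
     = -635/31 ≈ -20.484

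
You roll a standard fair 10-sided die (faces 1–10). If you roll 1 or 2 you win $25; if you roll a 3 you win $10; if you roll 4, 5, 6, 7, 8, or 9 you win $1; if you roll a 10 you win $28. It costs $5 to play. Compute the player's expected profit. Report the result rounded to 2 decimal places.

$4.40

E[payout] = (3/5)·1 + (1/10)·10 + (1/5)·25 + (1/10)·28 = 47/5
Expected profit = 47/5 − 5 = 22/5 ≈ $4.40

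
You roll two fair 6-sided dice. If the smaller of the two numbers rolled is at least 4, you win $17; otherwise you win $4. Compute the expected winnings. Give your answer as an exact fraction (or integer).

E[payout] = (3/4)·4 + (1/4)·17 = 29/4

29/4 dollars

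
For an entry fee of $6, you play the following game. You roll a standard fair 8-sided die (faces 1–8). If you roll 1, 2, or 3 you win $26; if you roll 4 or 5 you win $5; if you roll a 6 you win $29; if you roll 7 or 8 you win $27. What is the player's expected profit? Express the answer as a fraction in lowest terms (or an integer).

123/8 dollars

E[payout] = (1/4)·5 + (3/8)·26 + (1/4)·27 + (1/8)·29 = 171/8
Expected profit = 171/8 − 6 = 123/8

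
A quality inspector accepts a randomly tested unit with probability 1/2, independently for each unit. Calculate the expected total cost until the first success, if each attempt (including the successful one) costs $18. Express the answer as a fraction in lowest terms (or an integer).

$36

E[#attempts] = 1/p = 2; E[cost] = 18·2 = 36.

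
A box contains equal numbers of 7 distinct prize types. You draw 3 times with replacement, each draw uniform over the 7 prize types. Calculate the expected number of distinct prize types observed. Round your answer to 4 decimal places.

2.5918

Let Xⱼ=1 if type j appears at least once. P(Xⱼ=1) = 1 − ((7−1)/7)^3 = 127/343.
E[#distinct] = 7·127/343 = 127/49.
≈ 2.5918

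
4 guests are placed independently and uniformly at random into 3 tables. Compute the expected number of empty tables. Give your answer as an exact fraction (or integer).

Let Xⱼ=1 if table j is empty. P(Xⱼ=1) = ((3-1)/3)^4 = 16/81.
By linearity, E[#empty] = 3·16/81 = 16/27.

16/27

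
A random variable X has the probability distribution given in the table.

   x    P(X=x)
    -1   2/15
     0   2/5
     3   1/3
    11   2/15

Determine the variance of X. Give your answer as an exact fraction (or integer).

E[X] = (2/15)·(-1) + (2/5)·0 + (1/3)·3 + (2/15)·11 = 7/3
E[X²] = (2/15)·1 + (2/5)·0 + (1/3)·9 + (2/15)·121 = 289/15
Var(X) = 289/15 − (7/3)² = 622/45

622/45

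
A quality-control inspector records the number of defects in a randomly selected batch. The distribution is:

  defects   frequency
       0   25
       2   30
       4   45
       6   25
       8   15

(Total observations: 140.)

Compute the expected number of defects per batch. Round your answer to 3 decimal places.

3.643

Total = 140, so P(defects=0) = 25/140, etc.
E[X] = (5/28)·0 + (3/14)·2 + (9/28)·4 + (5/28)·6 + (3/28)·8
     = 51/14 ≈ 3.643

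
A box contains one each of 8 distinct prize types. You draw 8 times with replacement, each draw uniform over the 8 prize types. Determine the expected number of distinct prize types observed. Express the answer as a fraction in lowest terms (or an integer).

Let Xⱼ=1 if type j appears at least once. P(Xⱼ=1) = 1 − ((8−1)/8)^8 = 11012415/16777216.
E[#distinct] = 8·11012415/16777216 = 11012415/2097152.

11012415/2097152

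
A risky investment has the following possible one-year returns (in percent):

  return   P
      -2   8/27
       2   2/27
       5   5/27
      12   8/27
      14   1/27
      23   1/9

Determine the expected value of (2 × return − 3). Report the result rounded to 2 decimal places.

E[2x-3] = (8/27)·(-7) + (2/27)·1 + (5/27)·7 + (8/27)·21 + (1/27)·25 + (1/9)·43
     = 101/9 ≈ 11.22

11.22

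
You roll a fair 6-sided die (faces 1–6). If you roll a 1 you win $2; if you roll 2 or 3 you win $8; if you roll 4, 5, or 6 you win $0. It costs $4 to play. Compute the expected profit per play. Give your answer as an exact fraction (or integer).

E[payout] = (1/2)·0 + (1/6)·2 + (1/3)·8 = 3
Expected profit = 3 − 4 = -1

-$1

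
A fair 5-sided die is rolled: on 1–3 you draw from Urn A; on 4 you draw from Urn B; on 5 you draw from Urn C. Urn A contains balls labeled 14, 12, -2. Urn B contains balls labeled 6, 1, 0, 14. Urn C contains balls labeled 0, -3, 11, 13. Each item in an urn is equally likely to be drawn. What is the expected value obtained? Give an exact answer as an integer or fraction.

69/10

E[X | Urn A] = (14 + 12 − 2)/3 = 8
E[X | Urn B] = (6 + 1 + 0 + 14)/4 = 21/4
E[X | Urn C] = (0 − 3 + 11 + 13)/4 = 21/4
E[X] = (3/5)·8 + (1/5)·21/4 + (1/5)·21/4 = 69/10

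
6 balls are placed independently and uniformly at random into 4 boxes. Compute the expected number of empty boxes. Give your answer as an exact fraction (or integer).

Let Xⱼ=1 if box j is empty. P(Xⱼ=1) = ((4-1)/4)^6 = 729/4096.
By linearity, E[#empty] = 4·729/4096 = 729/1024.

729/1024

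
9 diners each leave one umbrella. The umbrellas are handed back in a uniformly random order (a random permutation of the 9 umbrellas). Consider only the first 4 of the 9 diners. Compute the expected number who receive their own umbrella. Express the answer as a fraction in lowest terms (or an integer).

4/9

Let Xᵢ = 1 if person i gets their own umbrella. For each i, P(Xᵢ=1) = 1/9.
By linearity of expectation, E[X₁+…+X_4] = 4·(1/9) = 4/9.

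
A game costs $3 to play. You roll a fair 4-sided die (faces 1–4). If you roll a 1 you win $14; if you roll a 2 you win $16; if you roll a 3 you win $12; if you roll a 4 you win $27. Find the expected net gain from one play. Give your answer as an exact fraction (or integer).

57/4 dollars

E[payout] = (1/4)·12 + (1/4)·14 + (1/4)·16 + (1/4)·27 = 69/4
Expected profit = 69/4 − 3 = 57/4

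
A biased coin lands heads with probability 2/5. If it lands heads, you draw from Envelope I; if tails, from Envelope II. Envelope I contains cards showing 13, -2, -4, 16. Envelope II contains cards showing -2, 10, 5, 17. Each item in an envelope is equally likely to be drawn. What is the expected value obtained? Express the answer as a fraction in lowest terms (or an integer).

E[X | Envelope I] = (13 − 2 − 4 + 16)/4 = 23/4
E[X | Envelope II] = (-2 + 10 + 5 + 17)/4 = 15/2
E[X] = (2/5)·23/4 + (3/5)·15/2 = 34/5

34/5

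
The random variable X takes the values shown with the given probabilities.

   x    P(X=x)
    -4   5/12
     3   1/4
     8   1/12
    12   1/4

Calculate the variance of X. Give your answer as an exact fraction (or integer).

683/16

E[X] = (5/12)·(-4) + (1/4)·3 + (1/12)·8 + (1/4)·12 = 11/4
E[X²] = (5/12)·16 + (1/4)·9 + (1/12)·64 + (1/4)·144 = 201/4
Var(X) = 201/4 − (11/4)² = 683/16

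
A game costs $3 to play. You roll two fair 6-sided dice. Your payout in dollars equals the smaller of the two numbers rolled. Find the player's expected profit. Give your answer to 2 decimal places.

Distribution of the smaller of the two numbers rolled: 1 w.p. 11/36, 2 w.p. 1/4, 3 w.p. 7/36, 4 w.p. 5/36, 5 w.p. 1/12, 6 w.p. 1/36
E[payout] = (11/36)·1 + (1/4)·2 + (7/36)·3 + (5/36)·4 + (1/12)·5 + (1/36)·6 = 91/36
Expected profit = 91/36 − 3 = -17/36 ≈ -$0.47

-$0.47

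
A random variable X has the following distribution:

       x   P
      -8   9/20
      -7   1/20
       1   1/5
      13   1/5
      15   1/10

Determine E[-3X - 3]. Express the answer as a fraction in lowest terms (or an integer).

-81/20

E[-3x-3] = (9/20)·21 + (1/20)·18 + (1/5)·(-6) + (1/5)·(-42) + (1/10)·(-48)
     = -81/20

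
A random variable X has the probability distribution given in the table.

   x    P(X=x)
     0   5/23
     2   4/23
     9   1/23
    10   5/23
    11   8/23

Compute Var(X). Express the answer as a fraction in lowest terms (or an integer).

11970/529

E[X] = (5/23)·0 + (4/23)·2 + (1/23)·9 + (5/23)·10 + (8/23)·11 = 155/23
E[X²] = (5/23)·0 + (4/23)·4 + (1/23)·81 + (5/23)·100 + (8/23)·121 = 1565/23
Var(X) = 1565/23 − (155/23)² = 11970/529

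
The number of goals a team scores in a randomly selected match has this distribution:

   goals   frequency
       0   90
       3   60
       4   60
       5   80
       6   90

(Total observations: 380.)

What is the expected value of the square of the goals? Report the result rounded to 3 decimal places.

17.737

Total = 380, so P(goals=0) = 90/380, etc.
E[X²] = (9/38)·0 + (3/19)·9 + (3/19)·16 + (4/19)·25 + (9/38)·36
     = 337/19 ≈ 17.737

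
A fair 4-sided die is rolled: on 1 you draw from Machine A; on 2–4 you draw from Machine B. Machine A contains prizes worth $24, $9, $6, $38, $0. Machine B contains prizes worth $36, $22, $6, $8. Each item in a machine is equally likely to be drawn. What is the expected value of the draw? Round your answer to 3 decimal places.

$17.350

E[X | Machine A] = (24 + 9 + 6 + 38 + 0)/5 = 77/5
E[X | Machine B] = (36 + 22 + 6 + 8)/4 = 18
E[X] = (1/4)·77/5 + (3/4)·18 = 347/20 ≈ 17.350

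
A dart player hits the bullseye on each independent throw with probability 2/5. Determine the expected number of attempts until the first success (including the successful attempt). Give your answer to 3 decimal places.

For a geometric distribution, E[trials] = 1/p = 1/(2/5) = 5/2.
≈ 2.500

2.500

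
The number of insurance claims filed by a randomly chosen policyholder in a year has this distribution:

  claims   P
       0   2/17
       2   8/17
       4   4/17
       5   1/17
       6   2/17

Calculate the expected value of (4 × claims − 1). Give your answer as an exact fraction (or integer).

179/17

E[4x-1] = (2/17)·(-1) + (8/17)·7 + (4/17)·15 + (1/17)·19 + (2/17)·23
     = 179/17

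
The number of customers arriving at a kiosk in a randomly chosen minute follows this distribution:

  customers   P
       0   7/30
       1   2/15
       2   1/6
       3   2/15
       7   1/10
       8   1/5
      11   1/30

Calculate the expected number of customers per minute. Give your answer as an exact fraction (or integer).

53/15

E[X] = (7/30)·0 + (2/15)·1 + (1/6)·2 + (2/15)·3 + (1/10)·7 + (1/5)·8 + (1/30)·11
     = 53/15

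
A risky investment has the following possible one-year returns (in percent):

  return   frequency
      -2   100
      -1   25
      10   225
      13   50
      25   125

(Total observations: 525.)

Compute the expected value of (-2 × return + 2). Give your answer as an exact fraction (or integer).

Total = 525, so P(return=-2) = 100/525, etc.
E[-2x+2] = (4/21)·6 + (1/21)·4 + (3/7)·(-18) + (2/21)·(-24) + (5/21)·(-48)
     = -422/21

-422/21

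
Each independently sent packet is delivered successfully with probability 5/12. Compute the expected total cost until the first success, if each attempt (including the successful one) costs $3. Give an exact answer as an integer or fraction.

36/5 dollars

E[#attempts] = 1/p = 12/5; E[cost] = 3·12/5 = 36/5.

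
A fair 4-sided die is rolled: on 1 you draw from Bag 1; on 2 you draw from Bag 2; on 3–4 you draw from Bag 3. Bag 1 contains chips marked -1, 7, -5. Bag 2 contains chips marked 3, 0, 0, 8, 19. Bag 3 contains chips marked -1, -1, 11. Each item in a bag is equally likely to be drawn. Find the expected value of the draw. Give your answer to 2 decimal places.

3.08

E[X | Bag 1] = (-1 + 7 − 5)/3 = 1/3
E[X | Bag 2] = (3 + 0 + 0 + 8 + 19)/5 = 6
E[X | Bag 3] = (-1 − 1 + 11)/3 = 3
E[X] = (1/4)·1/3 + (1/4)·6 + (1/2)·3 = 37/12 ≈ 3.08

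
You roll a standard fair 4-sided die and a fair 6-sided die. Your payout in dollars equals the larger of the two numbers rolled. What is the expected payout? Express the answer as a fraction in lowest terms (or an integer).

47/12 dollars

Distribution of the larger of the two numbers rolled: 1 w.p. 1/24, 2 w.p. 1/8, 3 w.p. 5/24, 4 w.p. 7/24, 5 w.p. 1/6, 6 w.p. 1/6
E[payout] = (1/24)·1 + (1/8)·2 + (5/24)·3 + (7/24)·4 + (1/6)·5 + (1/6)·6 = 47/12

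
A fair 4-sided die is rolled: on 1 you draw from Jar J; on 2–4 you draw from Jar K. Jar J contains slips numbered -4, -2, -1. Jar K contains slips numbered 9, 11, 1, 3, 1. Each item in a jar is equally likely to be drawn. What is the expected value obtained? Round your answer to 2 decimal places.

E[X | Jar J] = (-4 − 2 − 1)/3 = -7/3
E[X | Jar K] = (9 + 11 + 1 + 3 + 1)/5 = 5
E[X] = (1/4)·(-7/3) + (3/4)·5 = 19/6 ≈ 3.17

3.17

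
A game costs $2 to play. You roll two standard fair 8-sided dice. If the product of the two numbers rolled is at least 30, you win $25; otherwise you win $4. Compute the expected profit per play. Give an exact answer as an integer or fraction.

E[payout] = (47/64)·4 + (17/64)·25 = 613/64
Expected profit = 613/64 − 2 = 485/64

485/64 dollars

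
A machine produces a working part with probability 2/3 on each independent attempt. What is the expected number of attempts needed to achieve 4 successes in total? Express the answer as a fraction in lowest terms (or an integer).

By linearity (sum of 4 independent geometric waits), E[trials] = 4/p = 4/(2/3) = 6.

6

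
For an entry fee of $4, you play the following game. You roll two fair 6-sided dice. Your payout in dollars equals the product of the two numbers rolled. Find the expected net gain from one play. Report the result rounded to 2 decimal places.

$8.25

Distribution of the product of the two numbers rolled: 1 w.p. 1/36, 2 w.p. 1/18, 3 w.p. 1/18, 4 w.p. 1/12, 5 w.p. 1/18, 6 w.p. 1/9, …
E[payout] = (1/36)·1 + (1/18)·2 + (1/18)·3 + (1/12)·4 + (1/18)·5 + (1/9)·6 + (1/18)·8 + (1/36)·9 + (1/18)·10 + (1/9)·12 + (1/18)·15 + (1/36)·16 + (1/18)·18 + (1/18)·20 + (1/18)·24 + (1/36)·25 + (1/18)·30 + (1/36)·36 = 49/4
Expected profit = 49/4 − 4 = 33/4 ≈ $8.25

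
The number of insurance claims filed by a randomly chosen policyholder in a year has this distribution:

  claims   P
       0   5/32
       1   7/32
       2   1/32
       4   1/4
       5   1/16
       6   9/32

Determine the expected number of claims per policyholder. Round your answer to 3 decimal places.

3.281

E[X] = (5/32)·0 + (7/32)·1 + (1/32)·2 + (1/4)·4 + (1/16)·5 + (9/32)·6
     = 105/32 ≈ 3.281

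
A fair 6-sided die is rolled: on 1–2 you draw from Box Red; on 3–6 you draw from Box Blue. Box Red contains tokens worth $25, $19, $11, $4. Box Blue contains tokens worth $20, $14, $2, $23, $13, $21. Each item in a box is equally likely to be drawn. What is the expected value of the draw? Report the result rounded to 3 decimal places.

$15.250

E[X | Box Red] = (25 + 19 + 11 + 4)/4 = 59/4
E[X | Box Blue] = (20 + 14 + 2 + 23 + 13 + 21)/6 = 31/2
E[X] = (1/3)·59/4 + (2/3)·31/2 = 61/4 ≈ 15.250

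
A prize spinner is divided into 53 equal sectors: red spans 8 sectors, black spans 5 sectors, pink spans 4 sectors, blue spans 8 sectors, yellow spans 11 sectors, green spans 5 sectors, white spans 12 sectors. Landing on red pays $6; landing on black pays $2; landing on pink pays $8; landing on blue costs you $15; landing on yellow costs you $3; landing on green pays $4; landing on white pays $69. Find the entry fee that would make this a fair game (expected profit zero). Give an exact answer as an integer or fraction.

E[payout] = (8/53)·6 + (5/53)·2 + (4/53)·8 + (8/53)·(-15) + (11/53)·(-3) + (5/53)·4 + (12/53)·69 = 785/53
Fair fee = E[payout] = 785/53

785/53 dollars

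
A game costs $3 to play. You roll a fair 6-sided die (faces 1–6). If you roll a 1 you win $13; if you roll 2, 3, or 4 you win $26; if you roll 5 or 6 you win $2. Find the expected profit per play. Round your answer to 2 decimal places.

$12.83

E[payout] = (1/3)·2 + (1/6)·13 + (1/2)·26 = 95/6
Expected profit = 95/6 − 3 = 77/6 ≈ $12.83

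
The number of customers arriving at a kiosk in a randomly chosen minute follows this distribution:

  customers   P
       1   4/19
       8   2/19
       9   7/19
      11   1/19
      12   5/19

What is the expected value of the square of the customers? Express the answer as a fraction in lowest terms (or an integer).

1540/19

E[X²] = (4/19)·1 + (2/19)·64 + (7/19)·81 + (1/19)·121 + (5/19)·144
     = 1540/19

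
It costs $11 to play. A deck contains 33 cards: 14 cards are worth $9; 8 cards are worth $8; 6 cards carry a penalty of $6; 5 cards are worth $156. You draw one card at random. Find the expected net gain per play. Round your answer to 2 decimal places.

$17.30

E[payout] = (14/33)·9 + (8/33)·8 + (6/33)·(-6) + (5/33)·156 = 934/33
Expected profit = 934/33 − 11 = 571/33 ≈ $17.30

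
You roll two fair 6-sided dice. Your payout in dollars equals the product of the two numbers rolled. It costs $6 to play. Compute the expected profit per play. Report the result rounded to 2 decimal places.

$6.25

Distribution of the product of the two numbers rolled: 1 w.p. 1/36, 2 w.p. 1/18, 3 w.p. 1/18, 4 w.p. 1/12, 5 w.p. 1/18, 6 w.p. 1/9, …
E[payout] = (1/36)·1 + (1/18)·2 + (1/18)·3 + (1/12)·4 + (1/18)·5 + (1/9)·6 + (1/18)·8 + (1/36)·9 + (1/18)·10 + (1/9)·12 + (1/18)·15 + (1/36)·16 + (1/18)·18 + (1/18)·20 + (1/18)·24 + (1/36)·25 + (1/18)·30 + (1/36)·36 = 49/4
Expected profit = 49/4 − 6 = 25/4 ≈ $6.25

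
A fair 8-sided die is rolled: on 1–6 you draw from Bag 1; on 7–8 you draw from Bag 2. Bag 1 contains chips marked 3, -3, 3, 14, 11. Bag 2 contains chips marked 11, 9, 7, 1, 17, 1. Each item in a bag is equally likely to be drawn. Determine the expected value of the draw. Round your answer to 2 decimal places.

6.12

E[X | Bag 1] = (3 − 3 + 3 + 14 + 11)/5 = 28/5
E[X | Bag 2] = (11 + 9 + 7 + 1 + 17 + 1)/6 = 23/3
E[X] = (3/4)·28/5 + (1/4)·23/3 = 367/60 ≈ 6.12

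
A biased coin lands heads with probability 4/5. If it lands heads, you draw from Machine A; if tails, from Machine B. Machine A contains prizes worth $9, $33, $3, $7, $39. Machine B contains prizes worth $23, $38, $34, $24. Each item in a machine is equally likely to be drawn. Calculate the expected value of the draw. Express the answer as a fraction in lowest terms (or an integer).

2051/100 dollars

E[X | Machine A] = (9 + 33 + 3 + 7 + 39)/5 = 91/5
E[X | Machine B] = (23 + 38 + 34 + 24)/4 = 119/4
E[X] = (4/5)·91/5 + (1/5)·119/4 = 2051/100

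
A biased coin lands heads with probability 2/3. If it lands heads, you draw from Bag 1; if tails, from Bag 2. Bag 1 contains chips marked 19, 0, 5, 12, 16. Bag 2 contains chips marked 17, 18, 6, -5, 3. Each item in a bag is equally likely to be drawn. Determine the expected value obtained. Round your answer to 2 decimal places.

E[X | Bag 1] = (19 + 0 + 5 + 12 + 16)/5 = 52/5
E[X | Bag 2] = (17 + 18 + 6 − 5 + 3)/5 = 39/5
E[X] = (2/3)·52/5 + (1/3)·39/5 = 143/15 ≈ 9.53

9.53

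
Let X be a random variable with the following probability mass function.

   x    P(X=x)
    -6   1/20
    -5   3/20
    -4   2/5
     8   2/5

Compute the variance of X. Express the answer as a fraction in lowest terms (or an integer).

E[X] = (1/20)·(-6) + (3/20)·(-5) + (2/5)·(-4) + (2/5)·8 = 11/20
E[X²] = (1/20)·36 + (3/20)·25 + (2/5)·16 + (2/5)·64 = 751/20
Var(X) = 751/20 − (11/20)² = 14899/400

14899/400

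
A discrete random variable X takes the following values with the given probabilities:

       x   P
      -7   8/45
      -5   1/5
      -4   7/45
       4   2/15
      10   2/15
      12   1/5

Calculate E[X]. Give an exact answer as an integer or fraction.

7/5

E[X] = (8/45)·(-7) + (1/5)·(-5) + (7/45)·(-4) + (2/15)·4 + (2/15)·10 + (1/5)·12
     = 7/5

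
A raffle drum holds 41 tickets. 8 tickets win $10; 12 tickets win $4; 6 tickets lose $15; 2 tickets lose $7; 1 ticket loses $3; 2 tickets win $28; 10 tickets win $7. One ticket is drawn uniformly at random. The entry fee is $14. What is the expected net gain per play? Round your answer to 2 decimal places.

-$10.41

E[payout] = (8/41)·10 + (12/41)·4 + (6/41)·(-15) + (2/41)·(-7) + (1/41)·(-3) + (2/41)·28 + (10/41)·7 = 147/41
Expected profit = 147/41 − 14 = -427/41 ≈ -$10.41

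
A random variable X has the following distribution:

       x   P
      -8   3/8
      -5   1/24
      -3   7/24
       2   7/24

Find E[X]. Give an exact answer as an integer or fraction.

-7/2

E[X] = (3/8)·(-8) + (1/24)·(-5) + (7/24)·(-3) + (7/24)·2
     = -7/2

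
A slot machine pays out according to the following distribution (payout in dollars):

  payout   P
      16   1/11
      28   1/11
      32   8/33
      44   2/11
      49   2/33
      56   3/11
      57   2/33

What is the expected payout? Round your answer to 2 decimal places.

E[X] = (1/11)·16 + (1/11)·28 + (8/33)·32 + (2/11)·44 + (2/33)·49 + (3/11)·56 + (2/33)·57
     = 456/11 ≈ 41.45

$41.45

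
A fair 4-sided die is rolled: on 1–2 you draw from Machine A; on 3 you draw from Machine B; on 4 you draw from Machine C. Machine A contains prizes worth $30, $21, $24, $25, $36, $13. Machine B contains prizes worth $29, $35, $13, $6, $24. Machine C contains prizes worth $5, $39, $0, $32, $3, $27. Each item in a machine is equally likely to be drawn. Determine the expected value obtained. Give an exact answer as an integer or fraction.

1331/60 dollars

E[X | Machine A] = (30 + 21 + 24 + 25 + 36 + 13)/6 = 149/6
E[X | Machine B] = (29 + 35 + 13 + 6 + 24)/5 = 107/5
E[X | Machine C] = (5 + 39 + 0 + 32 + 3 + 27)/6 = 53/3
E[X] = (1/2)·149/6 + (1/4)·107/5 + (1/4)·53/3 = 1331/60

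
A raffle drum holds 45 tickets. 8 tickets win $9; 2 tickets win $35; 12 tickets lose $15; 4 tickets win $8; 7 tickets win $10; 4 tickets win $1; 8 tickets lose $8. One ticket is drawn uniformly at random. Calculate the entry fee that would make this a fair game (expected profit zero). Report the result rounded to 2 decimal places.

E[payout] = (8/45)·9 + (2/45)·35 + (12/45)·(-15) + (4/45)·8 + (7/45)·10 + (4/45)·1 + (8/45)·(-8) = 4/45
Fair fee = E[payout] = 4/45 ≈ $0.09

$0.09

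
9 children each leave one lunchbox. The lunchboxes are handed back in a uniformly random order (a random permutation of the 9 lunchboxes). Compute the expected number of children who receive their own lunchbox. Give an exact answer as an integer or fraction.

Let Xᵢ = 1 if person i gets their own lunchbox. For each i, P(Xᵢ=1) = 1/9.
By linearity of expectation, E[X₁+…+X_9] = 9·(1/9) = 1.

1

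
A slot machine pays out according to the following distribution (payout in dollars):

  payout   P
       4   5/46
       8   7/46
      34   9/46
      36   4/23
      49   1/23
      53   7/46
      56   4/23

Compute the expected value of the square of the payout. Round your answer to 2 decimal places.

1540.28

E[X²] = (5/46)·16 + (7/46)·64 + (9/46)·1156 + (4/23)·1296 + (1/23)·2401 + (7/46)·2809 + (4/23)·3136
     = 70853/46 ≈ 1540.28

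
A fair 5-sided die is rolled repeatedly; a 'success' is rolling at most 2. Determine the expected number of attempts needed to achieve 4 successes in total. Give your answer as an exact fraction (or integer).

By linearity (sum of 4 independent geometric waits), E[trials] = 4/p = 4/(2/5) = 10.

10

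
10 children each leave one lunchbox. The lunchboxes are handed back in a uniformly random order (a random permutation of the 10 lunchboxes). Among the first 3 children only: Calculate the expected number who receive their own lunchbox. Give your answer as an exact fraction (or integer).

Let Xᵢ = 1 if person i gets their own lunchbox. For each i, P(Xᵢ=1) = 1/10.
By linearity of expectation, E[X₁+…+X_3] = 3·(1/10) = 3/10.

3/10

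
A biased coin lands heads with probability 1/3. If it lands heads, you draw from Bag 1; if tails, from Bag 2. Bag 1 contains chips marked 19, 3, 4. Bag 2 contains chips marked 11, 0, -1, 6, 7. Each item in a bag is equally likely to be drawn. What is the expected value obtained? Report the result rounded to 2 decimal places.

E[X | Bag 1] = (19 + 3 + 4)/3 = 26/3
E[X | Bag 2] = (11 + 0 − 1 + 6 + 7)/5 = 23/5
E[X] = (1/3)·26/3 + (2/3)·23/5 = 268/45 ≈ 5.96

5.96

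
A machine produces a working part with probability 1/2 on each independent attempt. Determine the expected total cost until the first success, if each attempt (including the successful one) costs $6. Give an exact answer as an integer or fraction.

E[#attempts] = 1/p = 2; E[cost] = 6·2 = 12.

$12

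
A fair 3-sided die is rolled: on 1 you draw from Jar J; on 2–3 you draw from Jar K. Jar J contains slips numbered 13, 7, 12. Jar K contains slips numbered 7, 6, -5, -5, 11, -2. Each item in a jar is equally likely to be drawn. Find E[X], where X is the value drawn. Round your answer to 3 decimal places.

E[X | Jar J] = (13 + 7 + 12)/3 = 32/3
E[X | Jar K] = (7 + 6 − 5 − 5 + 11 − 2)/6 = 2
E[X] = (1/3)·32/3 + (2/3)·2 = 44/9 ≈ 4.889

4.889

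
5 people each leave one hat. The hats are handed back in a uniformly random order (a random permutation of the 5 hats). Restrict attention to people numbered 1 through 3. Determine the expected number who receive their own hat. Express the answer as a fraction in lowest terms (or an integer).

Let Xᵢ = 1 if person i gets their own hat. For each i, P(Xᵢ=1) = 1/5.
By linearity of expectation, E[X₁+…+X_3] = 3·(1/5) = 3/5.

3/5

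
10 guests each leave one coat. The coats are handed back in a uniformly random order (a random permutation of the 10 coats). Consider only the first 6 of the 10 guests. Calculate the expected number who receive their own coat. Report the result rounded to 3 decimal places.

0.600

Let Xᵢ = 1 if person i gets their own coat. For each i, P(Xᵢ=1) = 1/10.
By linearity of expectation, E[X₁+…+X_6] = 6·(1/10) = 3/5.
≈ 0.600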